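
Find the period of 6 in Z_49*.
Powers of 6 mod 49: 6^1≡6, 6^2≡36, 6^3≡20, 6^4≡22, 6^5≡34, 6^6≡8, 6^7≡48, 6^8≡43, 6^9≡13, 6^10≡29, 6^11≡27, 6^12≡15, 6^13≡41, 6^14≡1. Order = 14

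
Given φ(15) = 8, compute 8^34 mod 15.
By Euler: 8^{8} ≡ 1 (mod 15) since gcd(8, 15) = 1. 34 = 4×8 + 2. So 8^{34} ≡ 8^{2} ≡ 4 (mod 15)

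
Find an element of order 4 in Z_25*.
7 has order 4 mod 25 since 7^{4} ≡ 1 (mod 25) and no smaller power works.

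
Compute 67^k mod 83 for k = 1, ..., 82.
g^1, g^2, ..., g^{82} mod 83: {67, 7, 54, 49, 46, 11, 73, 77, 13, 41, 8, 38, 56, 17, 60, 36, 5, 3, 35, 21, 79, 64, 55, 33, 53, 65, 39, 40, 24, 31, 2, 51, 14, 25, 15, 9, 22, 63, 71, 26, 82, 16, 76, 29, 34, 37, 72, 10, 6, 70, 42, 75, 45, 27, 66, 23, 47, 78, 80, 48, 62, 4, 19, 28, 50, 30, 18, 44, 43, 59, 52, 81, 32, 69, 58, 68, 74, 61, 20, 12, 57, 1}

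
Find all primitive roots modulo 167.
Primitive roots mod 167: {5, 10, 13, 15, 17, 20, 23, 26, 30, 34, 35, 37, 39, 40, 41, 43, 45, 46, 51, 52, 53, 55, 59, 60, 67, 68, 69, 70, 71, 73, 74, 78, 79, 80, 82, 83, 86, 90, 91, 92, 95, 101, 102, 103, 104, 105, 106, 109, 110, 111, 113, 117, 118, 119, 120, 123, 125, 129, 131, 134, 135, 136, 138, 139, 140, 142, 143, 145, 146, 148, 149, 151, 153, 155, 156, 158, 159, 160, 161, 163, 164, 165}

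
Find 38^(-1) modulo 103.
19

Using Extended Euclidean Algorithm:
gcd(38, 103) = 1
Bezout coefficients: 38 × 19 + 103 × -7 = 1
So 38 × 19 ≡ 1 (mod 103)
The inverse is 19 mod 103 = 19
Verification: 38 × 19 = 722 = 7 × 103 + 1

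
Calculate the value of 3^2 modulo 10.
2 = 2 (binary 10). Repeated squaring mod 10: 3^1 ≡ 3; 3^2 ≡ 3² = 9 ≡ 9. So 3^2 ≡ 9 (mod 10).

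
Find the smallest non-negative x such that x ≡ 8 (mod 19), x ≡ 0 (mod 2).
8

Using the Chinese Remainder Theorem:
M = product of moduli = 38
For equation 1: M_1 = 2, 2 ≡ 2 (mod 19), inverse of 2 mod 19 is 10 (check: 2 × 10 = 20 ≡ 1 (mod 19))
For equation 2: M_2 = 19, 19 ≡ 1 (mod 2), inverse of 19 mod 2 is 1 (check: 1 × 1 = 1 ≡ 1 (mod 2))
Combine: x ≡ Σ r_i×M_i×(M_i⁻¹ mod m_i) = 8×2×10 + 0×19×1 = 160 + 0 = 160
160 mod 38 = 8
x ≡ 8 (mod 38)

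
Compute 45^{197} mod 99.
45

Using successive squaring:
Binary expansion of 197: 11000101
Powers of 45 mod 99 (each is the square of the previous):
  45^1 ≡ 45 (mod 99)
  45^2 ≡ 45² = 2025 ≡ 45 (mod 99)
  45^4 ≡ 45² = 2025 ≡ 45 (mod 99)
  45^8 ≡ 45² = 2025 ≡ 45 (mod 99)
  45^16 ≡ 45² = 2025 ≡ 45 (mod 99)
  45^32 ≡ 45² = 2025 ≡ 45 (mod 99)
  45^64 ≡ 45² = 2025 ≡ 45 (mod 99)
  45^128 ≡ 45² = 2025 ≡ 45 (mod 99)
197 = 128 + 64 + 4 + 1, so 45^197 = 45^128 × 45^64 × 45^4 × 45^1 ≡ 45 × 45 × 45 × 45 (mod 99)
Multiplying step by step:
  45 × 45 = 2025 ≡ 45 (mod 99)
  45 × 45 = 2025 ≡ 45 (mod 99)
  45 × 45 = 2025 ≡ 45 (mod 99)
Result: 45^197 ≡ 45 (mod 99)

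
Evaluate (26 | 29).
(26/29) = 26^{14} mod 29 = -1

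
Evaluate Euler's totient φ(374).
160

Prime factorization: 374 = 2 × 11 × 17
Using the formula φ(n) = n × Π(1 - 1/p) for each prime factor p:
φ(374) = 374 × (1 - 1/2) × (1 - 1/11) × (1 - 1/17)
φ(374) = 160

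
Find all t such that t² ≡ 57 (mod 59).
The square roots of 57 mod 59 are 36 and 23. Verify: 36² = 1296 ≡ 57 (mod 59)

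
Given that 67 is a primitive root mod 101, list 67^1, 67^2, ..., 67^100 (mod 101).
g^1, g^2, ..., g^{100} mod 101: {67, 45, 86, 5, 32, 23, 26, 25, 59, 14, 29, 24, 93, 70, 44, 19, 61, 47, 18, 95, 2, 33, 90, 71, 10, 64, 46, 52, 50, 17, 28, 58, 48, 85, 39, 88, 38, 21, 94, 36, 89, 4, 66, 79, 41, 20, 27, 92, 3, 100, 34, 56, 15, 96, 69, 78, 75, 76, 42, 87, 72, 77, 8, 31, 57, 82, 40, 54, 83, 6, 99, 68, 11, 30, 91, 37, 55, 49, 51, 84, 73, 43, 53, 16, 62, 13, 63, 80, 7, 65, 12, 97, 35, 22, 60, 81, 74, 9, 98, 1}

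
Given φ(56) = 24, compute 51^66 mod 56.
By Euler: 51^{24} ≡ 1 (mod 56) since gcd(51, 56) = 1. 66 = 2×24 + 18. So 51^{66} ≡ 51^{18} ≡ 1 (mod 56)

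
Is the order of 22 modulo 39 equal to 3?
Yes, ord_39(22) = 3.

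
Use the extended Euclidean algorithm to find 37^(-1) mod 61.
Extended GCD: 37(-28) + 61(17) = 1. So 37^(-1) ≡ 33 ≡ 33 (mod 61). Verify: 37 × 33 = 1221 ≡ 1 (mod 61)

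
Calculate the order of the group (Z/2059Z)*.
1960

Prime factorization: 2059 = 29 × 71
Using the formula φ(n) = n × Π(1 - 1/p) for each prime factor p:
φ(2059) = 2059 × (1 - 1/29) × (1 - 1/71)
φ(2059) = 1960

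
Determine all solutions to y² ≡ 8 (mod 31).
The square roots of 8 mod 31 are 16 and 15. Verify: 16² = 256 ≡ 8 (mod 31)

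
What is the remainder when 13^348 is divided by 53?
Using Fermat: 13^{52} ≡ 1 (mod 53). 348 ≡ 36 (mod 52). So 13^{348} ≡ 13^{36} ≡ 42 (mod 53)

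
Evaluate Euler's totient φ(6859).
6498

Prime factorization: 6859 = 19^3
Using the formula φ(n) = n × Π(1 - 1/p) for each prime factor p:
φ(6859) = 6859 × (1 - 1/19)
φ(6859) = 6498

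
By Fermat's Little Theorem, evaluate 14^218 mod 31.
By Fermat: 14^{30} ≡ 1 (mod 31). 218 ≡ 8 (mod 30). So 14^{218} ≡ 14^{8} ≡ 18 (mod 31)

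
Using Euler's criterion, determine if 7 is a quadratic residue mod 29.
By Euler's criterion: 7^{14} ≡ 1 (mod 29). Since this equals 1, 7 is a QR.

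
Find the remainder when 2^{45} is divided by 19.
By Fermat: 2^{18} ≡ 1 (mod 19). 45 = 2×18 + 9. So 2^{45} ≡ 2^{9} ≡ 18 (mod 19)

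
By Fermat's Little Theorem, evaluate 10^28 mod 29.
By Fermat's Little Theorem, 10^{28} ≡ 1 (mod 29) since 29 is prime and gcd(10, 29) = 1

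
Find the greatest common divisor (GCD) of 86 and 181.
1

Using the Euclidean algorithm:
86 = 0 × 181 + 86
181 = 2 × 86 + 9
86 = 9 × 9 + 5
9 = 1 × 5 + 4
5 = 1 × 4 + 1
4 = 4 × 1 + 0

GCD(86, 181) = 1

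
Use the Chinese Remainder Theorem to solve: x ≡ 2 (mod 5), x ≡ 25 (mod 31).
M = 5 × 31 = 155. M₁ = 31, y₁ ≡ 1 (mod 5). M₂ = 5, y₂ ≡ 25 (mod 31). x = 2×31×1 + 25×5×25 ≡ 87 (mod 155)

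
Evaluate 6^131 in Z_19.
Using Fermat: 6^{18} ≡ 1 (mod 19). 131 ≡ 5 (mod 18). So 6^{131} ≡ 6^{5} ≡ 5 (mod 19)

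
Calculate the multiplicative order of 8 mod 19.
Powers of 8 mod 19: 8^1≡8, 8^2≡7, 8^3≡18, 8^4≡11, 8^5≡12, 8^6≡1. Order = 6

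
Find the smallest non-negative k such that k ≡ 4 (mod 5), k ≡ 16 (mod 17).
84

Using the Chinese Remainder Theorem:
M = product of moduli = 85
For equation 1: M_1 = 17, 17 ≡ 2 (mod 5), inverse of 17 mod 5 is 3 (check: 2 × 3 = 6 ≡ 1 (mod 5))
For equation 2: M_2 = 5, 5 ≡ 5 (mod 17), inverse of 5 mod 17 is 7 (check: 5 × 7 = 35 ≡ 1 (mod 17))
Combine: k ≡ Σ r_i×M_i×(M_i⁻¹ mod m_i) = 4×17×3 + 16×5×7 = 204 + 560 = 764
764 mod 85 = 84
k ≡ 84 (mod 85)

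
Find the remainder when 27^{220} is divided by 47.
By Fermat: 27^{46} ≡ 1 (mod 47). 220 = 4×46 + 36. So 27^{220} ≡ 27^{36} ≡ 32 (mod 47)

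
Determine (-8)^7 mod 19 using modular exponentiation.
(-8) ≡ 11 (mod 19). 7 = 4 + 2 + 1 (binary 111). Repeated squaring mod 19: 11^1 ≡ 11; 11^2 ≡ 11² = 121 ≡ 7; 11^4 ≡ 7² = 49 ≡ 11. Multiply: (-8)^7 ≡ 11^4 × 11^2 × 11^1 ≡ 11 × 7 × 11 (mod 19): 11 × 7 = 77 ≡ 1; 1 × 11 = 11 ≡ 11. So (-8)^7 ≡ 11 (mod 19).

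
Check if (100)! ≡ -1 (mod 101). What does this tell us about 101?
(100)! mod 101 = 100. Since this equals -1 (mod 101), Wilson confirms 101 is prime.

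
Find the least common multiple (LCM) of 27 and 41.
1107

First find GCD(27, 41) using the Euclidean algorithm:
27 = 0 × 41 + 27
41 = 1 × 27 + 14
27 = 1 × 14 + 13
14 = 1 × 13 + 1
13 = 13 × 1 + 0
GCD(27, 41) = 1

LCM formula: LCM(a, b) = (a × b) / GCD(a, b)
LCM(27, 41) = (27 × 41) / 1
LCM(27, 41) = 1107 / 1
LCM(27, 41) = 1107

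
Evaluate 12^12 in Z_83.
Using repeated squaring. 12 = 8 + 4 (binary 1100). Repeated squaring mod 83: 12^1 ≡ 12; 12^2 ≡ 12² = 144 ≡ 61; 12^4 ≡ 61² = 3721 ≡ 69; 12^8 ≡ 69² = 4761 ≡ 30. Multiply: 12^12 = 12^8 × 12^4 ≡ 30 × 69 (mod 83): 30 × 69 = 2070 ≡ 78. So 12^12 ≡ 78 (mod 83).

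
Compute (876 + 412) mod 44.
12

(876 + 412) = 1288
1288 mod 44 = 12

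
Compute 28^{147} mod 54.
28

Using successive squaring:
Binary expansion of 147: 10010011
Powers of 28 mod 54 (each is the square of the previous):
  28^1 ≡ 28 (mod 54)
  28^2 ≡ 28² = 784 ≡ 28 (mod 54)
  28^4 ≡ 28² = 784 ≡ 28 (mod 54)
  28^8 ≡ 28² = 784 ≡ 28 (mod 54)
  28^16 ≡ 28² = 784 ≡ 28 (mod 54)
  28^32 ≡ 28² = 784 ≡ 28 (mod 54)
  28^64 ≡ 28² = 784 ≡ 28 (mod 54)
  28^128 ≡ 28² = 784 ≡ 28 (mod 54)
147 = 128 + 16 + 2 + 1, so 28^147 = 28^128 × 28^16 × 28^2 × 28^1 ≡ 28 × 28 × 28 × 28 (mod 54)
Multiplying step by step:
  28 × 28 = 784 ≡ 28 (mod 54)
  28 × 28 = 784 ≡ 28 (mod 54)
  28 × 28 = 784 ≡ 28 (mod 54)
Result: 28^147 ≡ 28 (mod 54)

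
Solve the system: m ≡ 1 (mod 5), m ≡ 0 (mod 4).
M = 5 × 4 = 20. M₁ = 4, y₁ ≡ 4 (mod 5). M₂ = 5, y₂ ≡ 1 (mod 4). m = 1×4×4 + 0×5×1 ≡ 16 (mod 20)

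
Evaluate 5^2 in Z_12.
2 = 2 (binary 10). Repeated squaring mod 12: 5^1 ≡ 5; 5^2 ≡ 5² = 25 ≡ 1. So 5^2 ≡ 1 (mod 12).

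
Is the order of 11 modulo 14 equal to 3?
Yes, ord_14(11) = 3.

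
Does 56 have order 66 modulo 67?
p - 1 = 66 has prime divisors 2, 3, 11. Check 56^(66/q) mod 67 for each: 56^(66/2) = 56^33 ≡ 1, 56^(66/3) = 56^22 ≡ 29, 56^(66/11) = 56^6 ≡ 14 (mod 67). Since 56^33 ≡ 1 (mod 67), the order of 56 divides 33 (in fact the order is 33) ≠ 66, so it is not a primitive root.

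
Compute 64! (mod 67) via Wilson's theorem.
(66)! = (64)! × (65) × (66) ≡ -1 (mod 67). So (64)! ≡ -1 × [(66)(65)]^(-1) ≡ 33 (mod 67)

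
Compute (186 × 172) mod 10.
2

(186 × 172) = 31992
31992 mod 10 = 2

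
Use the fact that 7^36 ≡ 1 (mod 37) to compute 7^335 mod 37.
By Fermat: 7^{36} ≡ 1 (mod 37). 335 ≡ 11 (mod 36). So 7^{335} ≡ 7^{11} ≡ 12 (mod 37)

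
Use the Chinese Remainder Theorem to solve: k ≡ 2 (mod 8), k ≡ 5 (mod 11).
M = 8 × 11 = 88. M₁ = 11, y₁ ≡ 3 (mod 8). M₂ = 8, y₂ ≡ 7 (mod 11). k = 2×11×3 + 5×8×7 ≡ 82 (mod 88)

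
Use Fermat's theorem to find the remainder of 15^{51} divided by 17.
9

By Fermat's Little Theorem, a^(p-1) ≡ 1 (mod p) for prime p and gcd(a, p) = 1
Here p = 17, so 15^16 ≡ 1 (mod 17)
We can reduce the exponent: 51 mod 16 = 3
So 15^51 ≡ 15^3 (mod 17)
Computing: 15^3 mod 17 = 9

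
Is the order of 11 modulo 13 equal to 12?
Yes, ord_13(11) = 12.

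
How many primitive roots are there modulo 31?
8

The number of primitive roots modulo p is φ(p-1) = φ(30)
φ(30) = 8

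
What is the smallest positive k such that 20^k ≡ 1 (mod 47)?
Powers of 20 mod 47: 20^1≡20, 20^2≡24, 20^3≡10, 20^4≡12, 20^5≡5, 20^6≡6, 20^7≡26, 20^8≡3, 20^9≡13, 20^10≡25, 20^11≡30, 20^12≡36, 20^13≡15, 20^14≡18, 20^15≡31, 20^16≡9, 20^17≡39, 20^18≡28, 20^19≡43, 20^20≡14, 20^21≡45, 20^22≡7, 20^23≡46, 20^24≡27, 20^25≡23, 20^26≡37, 20^27≡35, 20^28≡42, 20^29≡41, 20^30≡21, 20^31≡44, 20^32≡34, 20^33≡22, 20^34≡17, 20^35≡11, 20^36≡32, 20^37≡29, 20^38≡16, 20^39≡38, 20^40≡8, 20^41≡19, 20^42≡4, 20^43≡33, 20^44≡2, 20^45≡40, 20^46≡1. Order = 46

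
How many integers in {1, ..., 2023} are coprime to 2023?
1632

Prime factorization: 2023 = 7 × 17^2
Using the formula φ(n) = n × Π(1 - 1/p) for each prime factor p:
φ(2023) = 2023 × (1 - 1/7) × (1 - 1/17)
φ(2023) = 1632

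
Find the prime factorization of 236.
2^2 × 59

Divide by primes starting from smallest:
236 ÷ 2 = 118
118 ÷ 2 = 59
59 ÷ 59 = 1

236 = 2^2 × 59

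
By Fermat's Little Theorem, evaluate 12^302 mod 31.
By Fermat: 12^{30} ≡ 1 (mod 31). 302 ≡ 2 (mod 30). So 12^{302} ≡ 12^{2} ≡ 20 (mod 31)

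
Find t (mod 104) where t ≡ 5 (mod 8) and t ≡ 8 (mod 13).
M = 8 × 13 = 104. M₁ = 13, y₁ ≡ 5 (mod 8). M₂ = 8, y₂ ≡ 5 (mod 13). t = 5×13×5 + 8×8×5 ≡ 21 (mod 104)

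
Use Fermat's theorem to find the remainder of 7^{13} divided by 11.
2

By Fermat's Little Theorem, a^(p-1) ≡ 1 (mod p) for prime p and gcd(a, p) = 1
Here p = 11, so 7^10 ≡ 1 (mod 11)
We can reduce the exponent: 13 mod 10 = 3
So 7^13 ≡ 7^3 (mod 11)
Computing: 7^3 mod 11 = 2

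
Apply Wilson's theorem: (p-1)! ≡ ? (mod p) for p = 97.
By Wilson's theorem, (96)! ≡ -1 ≡ 96 (mod 97)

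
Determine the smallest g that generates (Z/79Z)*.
3

A primitive root g modulo p has order p-1 = 78
Prime divisors of 78: [2, 3, 13]
g is a primitive root iff g^(78/q) ≢ 1 (mod 79) for each prime divisor q
Testing small values:
  g = 2: 2^39 ≡ 1, 2^26 ≡ 23, 2^6 ≡ 64 (mod 79) → 2^39 ≡ 1, not primitive root
  g = 3: 3^39 ≡ 78, 3^26 ≡ 23, 3^6 ≡ 18 (mod 79) → none is 1, primitive root!
The smallest primitive root is 3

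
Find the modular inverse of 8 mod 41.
8^(-1) ≡ 36 (mod 41). Verification: 8 × 36 = 288 ≡ 1 (mod 41)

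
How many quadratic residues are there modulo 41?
For prime 41, there are (p-1)/2 = (41-1)/2 = 20 quadratic residues (excluding 0).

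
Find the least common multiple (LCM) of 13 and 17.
221

First find GCD(13, 17) using the Euclidean algorithm:
13 = 0 × 17 + 13
17 = 1 × 13 + 4
13 = 3 × 4 + 1
4 = 4 × 1 + 0
GCD(13, 17) = 1

LCM formula: LCM(a, b) = (a × b) / GCD(a, b)
LCM(13, 17) = (13 × 17) / 1
LCM(13, 17) = 221 / 1
LCM(13, 17) = 221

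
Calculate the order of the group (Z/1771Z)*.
1320

Prime factorization: 1771 = 7 × 11 × 23
Using the formula φ(n) = n × Π(1 - 1/p) for each prime factor p:
φ(1771) = 1771 × (1 - 1/7) × (1 - 1/11) × (1 - 1/23)
φ(1771) = 1320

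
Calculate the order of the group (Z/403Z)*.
360

Prime factorization: 403 = 13 × 31
Using the formula φ(n) = n × Π(1 - 1/p) for each prime factor p:
φ(403) = 403 × (1 - 1/13) × (1 - 1/31)
φ(403) = 360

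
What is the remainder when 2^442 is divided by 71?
Using Fermat: 2^{70} ≡ 1 (mod 71). 442 ≡ 22 (mod 70). So 2^{442} ≡ 2^{22} ≡ 50 (mod 71)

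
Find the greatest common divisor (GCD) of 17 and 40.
1

Using the Euclidean algorithm:
17 = 0 × 40 + 17
40 = 2 × 17 + 6
17 = 2 × 6 + 5
6 = 1 × 5 + 1
5 = 5 × 1 + 0

GCD(17, 40) = 1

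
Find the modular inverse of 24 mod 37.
24^(-1) ≡ 17 (mod 37). Verification: 24 × 17 = 408 ≡ 1 (mod 37)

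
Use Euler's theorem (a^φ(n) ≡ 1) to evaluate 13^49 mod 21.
By Euler: 13^{12} ≡ 1 (mod 21) since gcd(13, 21) = 1. 49 = 4×12 + 1. So 13^{49} ≡ 13^{1} ≡ 13 (mod 21)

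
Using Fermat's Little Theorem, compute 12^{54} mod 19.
1

By Fermat's Little Theorem, a^(p-1) ≡ 1 (mod p) for prime p and gcd(a, p) = 1
Here p = 19, so 12^18 ≡ 1 (mod 19)
We can reduce the exponent: 54 mod 18 = 0
So 12^54 ≡ 12^0 (mod 19)
Computing: 12^0 mod 19 = 1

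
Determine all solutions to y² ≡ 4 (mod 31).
The square roots of 4 mod 31 are 2 and 29. Verify: 2² = 4 ≡ 4 (mod 31)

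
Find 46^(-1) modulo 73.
27

Using Extended Euclidean Algorithm:
gcd(46, 73) = 1
Bezout coefficients: 46 × 27 + 73 × -17 = 1
So 46 × 27 ≡ 1 (mod 73)
The inverse is 27 mod 73 = 27
Verification: 46 × 27 = 1242 = 17 × 73 + 1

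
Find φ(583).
520

Prime factorization: 583 = 11 × 53
Using the formula φ(n) = n × Π(1 - 1/p) for each prime factor p:
φ(583) = 583 × (1 - 1/11) × (1 - 1/53)
φ(583) = 520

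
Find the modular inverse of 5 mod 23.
5^(-1) ≡ 14 (mod 23). Verification: 5 × 14 = 70 ≡ 1 (mod 23)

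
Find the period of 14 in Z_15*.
Powers of 14 mod 15: 14^1≡14, 14^2≡1. Order = 2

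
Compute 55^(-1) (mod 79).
55^(-1) ≡ 23 (mod 79). Verification: 55 × 23 = 1265 ≡ 1 (mod 79)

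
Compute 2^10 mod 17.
10 = 8 + 2 (binary 1010). Repeated squaring mod 17: 2^1 ≡ 2; 2^2 ≡ 2² = 4 ≡ 4; 2^4 ≡ 4² = 16 ≡ 16; 2^8 ≡ 16² = 256 ≡ 1. Multiply: 2^10 = 2^8 × 2^2 ≡ 1 × 4 (mod 17): 1 × 4 = 4 ≡ 4. So 2^10 ≡ 4 (mod 17).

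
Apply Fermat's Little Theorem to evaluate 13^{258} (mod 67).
40

By Fermat's Little Theorem, a^(p-1) ≡ 1 (mod p) for prime p and gcd(a, p) = 1
Here p = 67, so 13^66 ≡ 1 (mod 67)
We can reduce the exponent: 258 mod 66 = 60
So 13^258 ≡ 13^60 (mod 67)
Computing: 13^60 mod 67 = 40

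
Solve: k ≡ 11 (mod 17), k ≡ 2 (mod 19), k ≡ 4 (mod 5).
M = 17 × 19 × 5 = 1615. M₁ = 95, y₁ ≡ 12 (mod 17). M₂ = 85, y₂ ≡ 17 (mod 19). M₃ = 323, y₃ ≡ 2 (mod 5). k = 11×95×12 + 2×85×17 + 4×323×2 ≡ 249 (mod 1615)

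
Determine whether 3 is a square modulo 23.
By Euler's criterion: 3^{11} ≡ 1 (mod 23). Since this equals 1, 3 is a QR.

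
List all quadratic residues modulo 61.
QRs mod 61: {1, 3, 4, 5, 9, 12, 13, 14, 15, 16, 19, 20, 22, 25, 27, 34, 36, 39, 41, 42, 45, 46, 47, 48, 49, 52, 56, 57, 58, 60}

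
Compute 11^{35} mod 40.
11

Using successive squaring:
Binary expansion of 35: 100011
Powers of 11 mod 40 (each is the square of the previous):
  11^1 ≡ 11 (mod 40)
  11^2 ≡ 11² = 121 ≡ 1 (mod 40)
  11^4 ≡ 1² = 1 ≡ 1 (mod 40)
  11^8 ≡ 1² = 1 ≡ 1 (mod 40)
  11^16 ≡ 1² = 1 ≡ 1 (mod 40)
  11^32 ≡ 1² = 1 ≡ 1 (mod 40)
35 = 32 + 2 + 1, so 11^35 = 11^32 × 11^2 × 11^1 ≡ 1 × 1 × 11 (mod 40)
Multiplying step by step:
  1 × 1 = 1 ≡ 1 (mod 40)
  1 × 11 = 11 ≡ 11 (mod 40)
Result: 11^35 ≡ 11 (mod 40)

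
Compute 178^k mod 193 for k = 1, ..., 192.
g^1, g^2, ..., g^{192} mod 193: {178, 32, 99, 59, 80, 151, 51, 7, 88, 31, 114, 27, 174, 92, 164, 49, 37, 24, 26, 189, 60, 65, 183, 150, 66, 168, 182, 165, 34, 69, 123, 85, 76, 18, 116, 190, 45, 97, 89, 16, 146, 126, 40, 172, 122, 100, 44, 112, 57, 110, 87, 46, 82, 121, 115, 12, 13, 191, 30, 129, 188, 75, 33, 84, 91, 179, 17, 131, 158, 139, 38, 9, 58, 95, 119, 145, 141, 8, 73, 63, 20, 86, 61, 50, 22, 56, 125, 55, 140, 23, 41, 157, 154, 6, 103, 192, 15, 161, 94, 134, 113, 42, 142, 186, 105, 162, 79, 166, 19, 101, 29, 144, 156, 169, 167, 4, 133, 128, 10, 43, 127, 25, 11, 28, 159, 124, 70, 108, 117, 175, 77, 3, 148, 96, 104, 177, 47, 67, 153, 21, 71, 93, 149, 81, 136, 83, 106, 147, 111, 72, 78, 181, 180, 2, 163, 64, 5, 118, 160, 109, 102, 14, 176, 62, 35, 54, 155, 184, 135, 98, 74, 48, 52, 185, 120, 130, 173, 107, 132, 143, 171, 137, 68, 138, 53, 170, 152, 36, 39, 187, 90, 1}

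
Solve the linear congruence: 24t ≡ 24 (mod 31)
1

Since gcd(24, 31) = 1 divides 24, a solution exists.
Multiply both sides by the inverse of 24 mod 31:
  24^(-1) mod 31 = 22
  x ≡ 22 × 24 ≡ 528 ≡ 1 (mod 31)
Verification: 24 × 1 = 24 = 0 × 31 + 24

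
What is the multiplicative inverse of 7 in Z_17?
5

Using Extended Euclidean Algorithm:
gcd(7, 17) = 1
Bezout coefficients: 7 × 5 + 17 × -2 = 1
So 7 × 5 ≡ 1 (mod 17)
The inverse is 5 mod 17 = 5
Verification: 7 × 5 = 35 = 2 × 17 + 1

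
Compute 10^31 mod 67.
Using repeated squaring. 31 = 16 + 8 + 4 + 2 + 1 (binary 11111). Repeated squaring mod 67: 10^1 ≡ 10; 10^2 ≡ 10² = 100 ≡ 33; 10^4 ≡ 33² = 1089 ≡ 17; 10^8 ≡ 17² = 289 ≡ 21; 10^16 ≡ 21² = 441 ≡ 39. Multiply: 10^31 = 10^16 × 10^8 × 10^4 × 10^2 × 10^1 ≡ 39 × 21 × 17 × 33 × 10 (mod 67): 39 × 21 = 819 ≡ 15; 15 × 17 = 255 ≡ 54; 54 × 33 = 1782 ≡ 40; 40 × 10 = 400 ≡ 65. So 10^31 ≡ 65 (mod 67).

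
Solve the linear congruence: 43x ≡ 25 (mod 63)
46

Since gcd(43, 63) = 1 divides 25, a solution exists.
Multiply both sides by the inverse of 43 mod 63:
  43^(-1) mod 63 = 22
  x ≡ 22 × 25 ≡ 550 ≡ 46 (mod 63)
Verification: 43 × 46 = 1978 = 31 × 63 + 25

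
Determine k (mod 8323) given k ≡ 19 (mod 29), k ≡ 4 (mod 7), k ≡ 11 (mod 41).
2020

Using the Chinese Remainder Theorem:
M = product of moduli = 8323
For equation 1: M_1 = 287, 287 ≡ 26 (mod 29), inverse of 287 mod 29 is 19 (check: 26 × 19 = 494 ≡ 1 (mod 29))
For equation 2: M_2 = 1189, 1189 ≡ 6 (mod 7), inverse of 1189 mod 7 is 6 (check: 6 × 6 = 36 ≡ 1 (mod 7))
For equation 3: M_3 = 203, 203 ≡ 39 (mod 41), inverse of 203 mod 41 is 20 (check: 39 × 20 = 780 ≡ 1 (mod 41))
Combine: k ≡ Σ r_i×M_i×(M_i⁻¹ mod m_i) = 19×287×19 + 4×1189×6 + 11×203×20 = 103607 + 28536 + 44660 = 176803
176803 mod 8323 = 2020
k ≡ 2020 (mod 8323)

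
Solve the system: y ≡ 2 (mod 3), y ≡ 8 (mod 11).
M = 3 × 11 = 33. M₁ = 11, y₁ ≡ 2 (mod 3). M₂ = 3, y₂ ≡ 4 (mod 11). y = 2×11×2 + 8×3×4 ≡ 8 (mod 33)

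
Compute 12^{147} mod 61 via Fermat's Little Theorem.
58

By Fermat's Little Theorem, a^(p-1) ≡ 1 (mod p) for prime p and gcd(a, p) = 1
Here p = 61, so 12^60 ≡ 1 (mod 61)
We can reduce the exponent: 147 mod 60 = 27
So 12^147 ≡ 12^27 (mod 61)
Computing: 12^27 mod 61 = 58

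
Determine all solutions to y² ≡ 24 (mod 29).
The square roots of 24 mod 29 are 16 and 13. Verify: 16² = 256 ≡ 24 (mod 29)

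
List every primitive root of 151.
Primitive roots mod 151: {6, 7, 12, 13, 14, 15, 30, 35, 48, 51, 52, 54, 56, 61, 63, 71, 77, 82, 89, 93, 96, 102, 104, 106, 108, 109, 111, 112, 114, 115, 117, 120, 126, 129, 130, 133, 134, 140, 141, 146}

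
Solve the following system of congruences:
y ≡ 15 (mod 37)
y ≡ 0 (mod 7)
126

Using the Chinese Remainder Theorem:
M = product of moduli = 259
For equation 1: M_1 = 7, 7 ≡ 7 (mod 37), inverse of 7 mod 37 is 16 (check: 7 × 16 = 112 ≡ 1 (mod 37))
For equation 2: M_2 = 37, 37 ≡ 2 (mod 7), inverse of 37 mod 7 is 4 (check: 2 × 4 = 8 ≡ 1 (mod 7))
Combine: y ≡ Σ r_i×M_i×(M_i⁻¹ mod m_i) = 15×7×16 + 0×37×4 = 1680 + 0 = 1680
1680 mod 259 = 126
y ≡ 126 (mod 259)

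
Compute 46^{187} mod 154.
18

Using successive squaring:
Binary expansion of 187: 10111011
Powers of 46 mod 154 (each is the square of the previous):
  46^1 ≡ 46 (mod 154)
  46^2 ≡ 46² = 2116 ≡ 114 (mod 154)
  46^4 ≡ 114² = 12996 ≡ 60 (mod 154)
  46^8 ≡ 60² = 3600 ≡ 58 (mod 154)
  46^16 ≡ 58² = 3364 ≡ 130 (mod 154)
  46^32 ≡ 130² = 16900 ≡ 114 (mod 154)
  46^64 ≡ 114² = 12996 ≡ 60 (mod 154)
  46^128 ≡ 60² = 3600 ≡ 58 (mod 154)
187 = 128 + 32 + 16 + 8 + 2 + 1, so 46^187 = 46^128 × 46^32 × 46^16 × 46^8 × 46^2 × 46^1 ≡ 58 × 114 × 130 × 58 × 114 × 46 (mod 154)
Multiplying step by step:
  58 × 114 = 6612 ≡ 144 (mod 154)
  144 × 130 = 18720 ≡ 86 (mod 154)
  86 × 58 = 4988 ≡ 60 (mod 154)
  60 × 114 = 6840 ≡ 64 (mod 154)
  64 × 46 = 2944 ≡ 18 (mod 154)
Result: 46^187 ≡ 18 (mod 154)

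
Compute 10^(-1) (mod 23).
10^(-1) ≡ 7 (mod 23). Verification: 10 × 7 = 70 ≡ 1 (mod 23)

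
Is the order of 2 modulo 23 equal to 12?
No, the actual order is 11, not 12.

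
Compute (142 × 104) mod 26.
0

(142 × 104) = 14768
14768 mod 26 = 0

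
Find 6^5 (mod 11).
5 = 4 + 1 (binary 101). Repeated squaring mod 11: 6^1 ≡ 6; 6^2 ≡ 6² = 36 ≡ 3; 6^4 ≡ 3² = 9 ≡ 9. Multiply: 6^5 = 6^4 × 6^1 ≡ 9 × 6 (mod 11): 9 × 6 = 54 ≡ 10. So 6^5 ≡ 10 (mod 11).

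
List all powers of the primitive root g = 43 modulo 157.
g^1, g^2, ..., g^{156} mod 157: {43, 122, 65, 126, 80, 143, 26, 19, 32, 120, 136, 39, 107, 48, 23, 47, 137, 82, 72, 113, 149, 127, 123, 108, 91, 145, 112, 106, 5, 58, 139, 11, 2, 86, 87, 130, 95, 3, 129, 52, 38, 64, 83, 115, 78, 57, 96, 46, 94, 117, 7, 144, 69, 141, 97, 89, 59, 25, 133, 67, 55, 10, 116, 121, 22, 4, 15, 17, 103, 33, 6, 101, 104, 76, 128, 9, 73, 156, 114, 35, 92, 31, 77, 14, 131, 138, 125, 37, 21, 118, 50, 109, 134, 110, 20, 75, 85, 44, 8, 30, 34, 49, 66, 12, 45, 51, 152, 99, 18, 146, 155, 71, 70, 27, 62, 154, 28, 105, 119, 93, 74, 42, 79, 100, 61, 111, 63, 40, 150, 13, 88, 16, 60, 68, 98, 132, 24, 90, 102, 147, 41, 36, 135, 153, 142, 140, 54, 124, 151, 56, 53, 81, 29, 148, 84, 1}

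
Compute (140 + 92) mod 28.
8

(140 + 92) = 232
232 mod 28 = 8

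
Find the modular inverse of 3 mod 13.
3^(-1) ≡ 9 (mod 13). Verification: 3 × 9 = 27 ≡ 1 (mod 13)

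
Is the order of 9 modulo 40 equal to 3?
No, the actual order is 2, not 3.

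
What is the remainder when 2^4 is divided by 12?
4 = 4 (binary 100). Repeated squaring mod 12: 2^1 ≡ 2; 2^2 ≡ 2² = 4 ≡ 4; 2^4 ≡ 4² = 16 ≡ 4. So 2^4 ≡ 4 (mod 12).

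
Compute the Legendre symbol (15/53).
(15/53) = 15^{26} mod 53 = 1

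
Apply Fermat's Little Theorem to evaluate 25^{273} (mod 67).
64

By Fermat's Little Theorem, a^(p-1) ≡ 1 (mod p) for prime p and gcd(a, p) = 1
Here p = 67, so 25^66 ≡ 1 (mod 67)
We can reduce the exponent: 273 mod 66 = 9
So 25^273 ≡ 25^9 (mod 67)
Computing: 25^9 mod 67 = 64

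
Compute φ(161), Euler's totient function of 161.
132

Prime factorization: 161 = 7 × 23
Using the formula φ(n) = n × Π(1 - 1/p) for each prime factor p:
φ(161) = 161 × (1 - 1/7) × (1 - 1/23)
φ(161) = 132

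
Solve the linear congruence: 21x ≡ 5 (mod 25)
5

Since gcd(21, 25) = 1 divides 5, a solution exists.
Multiply both sides by the inverse of 21 mod 25:
  21^(-1) mod 25 = 6
  x ≡ 6 × 5 ≡ 30 ≡ 5 (mod 25)
Verification: 21 × 5 = 105 = 4 × 25 + 5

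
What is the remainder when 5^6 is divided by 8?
6 = 4 + 2 (binary 110). Repeated squaring mod 8: 5^1 ≡ 5; 5^2 ≡ 5² = 25 ≡ 1; 5^4 ≡ 1² = 1 ≡ 1. Multiply: 5^6 = 5^4 × 5^2 ≡ 1 × 1 (mod 8): 1 × 1 = 1 ≡ 1. So 5^6 ≡ 1 (mod 8).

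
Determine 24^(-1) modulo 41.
24^(-1) ≡ 12 (mod 41). Verification: 24 × 12 = 288 ≡ 1 (mod 41)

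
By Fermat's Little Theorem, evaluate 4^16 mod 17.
By Fermat's Little Theorem, 4^{16} ≡ 1 (mod 17) since 17 is prime and gcd(4, 17) = 1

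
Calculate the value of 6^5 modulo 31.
5 = 4 + 1 (binary 101). Repeated squaring mod 31: 6^1 ≡ 6; 6^2 ≡ 6² = 36 ≡ 5; 6^4 ≡ 5² = 25 ≡ 25. Multiply: 6^5 = 6^4 × 6^1 ≡ 25 × 6 (mod 31): 25 × 6 = 150 ≡ 26. So 6^5 ≡ 26 (mod 31).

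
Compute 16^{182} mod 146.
110

Using successive squaring:
Binary expansion of 182: 10110110
Powers of 16 mod 146 (each is the square of the previous):
  16^1 ≡ 16 (mod 146)
  16^2 ≡ 16² = 256 ≡ 110 (mod 146)
  16^4 ≡ 110² = 12100 ≡ 128 (mod 146)
  16^8 ≡ 128² = 16384 ≡ 32 (mod 146)
  16^16 ≡ 32² = 1024 ≡ 2 (mod 146)
  16^32 ≡ 2² = 4 ≡ 4 (mod 146)
  16^64 ≡ 4² = 16 ≡ 16 (mod 146)
  16^128 ≡ 16² = 256 ≡ 110 (mod 146)
182 = 128 + 32 + 16 + 4 + 2, so 16^182 = 16^128 × 16^32 × 16^16 × 16^4 × 16^2 ≡ 110 × 4 × 2 × 128 × 110 (mod 146)
Multiplying step by step:
  110 × 4 = 440 ≡ 2 (mod 146)
  2 × 2 = 4 ≡ 4 (mod 146)
  4 × 128 = 512 ≡ 74 (mod 146)
  74 × 110 = 8140 ≡ 110 (mod 146)
Result: 16^182 ≡ 110 (mod 146)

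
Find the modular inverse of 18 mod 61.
18^(-1) ≡ 17 (mod 61). Verification: 18 × 17 = 306 ≡ 1 (mod 61)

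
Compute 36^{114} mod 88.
48

Using successive squaring:
Binary expansion of 114: 1110010
Powers of 36 mod 88 (each is the square of the previous):
  36^1 ≡ 36 (mod 88)
  36^2 ≡ 36² = 1296 ≡ 64 (mod 88)
  36^4 ≡ 64² = 4096 ≡ 48 (mod 88)
  36^8 ≡ 48² = 2304 ≡ 16 (mod 88)
  36^16 ≡ 16² = 256 ≡ 80 (mod 88)
  36^32 ≡ 80² = 6400 ≡ 64 (mod 88)
  36^64 ≡ 64² = 4096 ≡ 48 (mod 88)
114 = 64 + 32 + 16 + 2, so 36^114 = 36^64 × 36^32 × 36^16 × 36^2 ≡ 48 × 64 × 80 × 64 (mod 88)
Multiplying step by step:
  48 × 64 = 3072 ≡ 80 (mod 88)
  80 × 80 = 6400 ≡ 64 (mod 88)
  64 × 64 = 4096 ≡ 48 (mod 88)
Result: 36^114 ≡ 48 (mod 88)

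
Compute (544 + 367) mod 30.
11

(544 + 367) = 911
911 mod 30 = 11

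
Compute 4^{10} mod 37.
33

Using successive squaring:
Binary expansion of 10: 1010
Powers of 4 mod 37 (each is the square of the previous):
  4^1 ≡ 4 (mod 37)
  4^2 ≡ 4² = 16 ≡ 16 (mod 37)
  4^4 ≡ 16² = 256 ≡ 34 (mod 37)
  4^8 ≡ 34² = 1156 ≡ 9 (mod 37)
10 = 8 + 2, so 4^10 = 4^8 × 4^2 ≡ 9 × 16 (mod 37)
Multiplying step by step:
  9 × 16 = 144 ≡ 33 (mod 37)
Result: 4^10 ≡ 33 (mod 37)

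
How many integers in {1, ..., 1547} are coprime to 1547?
1152

Prime factorization: 1547 = 7 × 13 × 17
Using the formula φ(n) = n × Π(1 - 1/p) for each prime factor p:
φ(1547) = 1547 × (1 - 1/7) × (1 - 1/13) × (1 - 1/17)
φ(1547) = 1152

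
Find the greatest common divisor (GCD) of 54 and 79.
1

Using the Euclidean algorithm:
54 = 0 × 79 + 54
79 = 1 × 54 + 25
54 = 2 × 25 + 4
25 = 6 × 4 + 1
4 = 4 × 1 + 0

GCD(54, 79) = 1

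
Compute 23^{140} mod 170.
81

Using successive squaring:
Binary expansion of 140: 10001100
Powers of 23 mod 170 (each is the square of the previous):
  23^1 ≡ 23 (mod 170)
  23^2 ≡ 23² = 529 ≡ 19 (mod 170)
  23^4 ≡ 19² = 361 ≡ 21 (mod 170)
  23^8 ≡ 21² = 441 ≡ 101 (mod 170)
  23^16 ≡ 101² = 10201 ≡ 1 (mod 170)
  23^32 ≡ 1² = 1 ≡ 1 (mod 170)
  23^64 ≡ 1² = 1 ≡ 1 (mod 170)
  23^128 ≡ 1² = 1 ≡ 1 (mod 170)
140 = 128 + 8 + 4, so 23^140 = 23^128 × 23^8 × 23^4 ≡ 1 × 101 × 21 (mod 170)
Multiplying step by step:
  1 × 101 = 101 ≡ 101 (mod 170)
  101 × 21 = 2121 ≡ 81 (mod 170)
Result: 23^140 ≡ 81 (mod 170)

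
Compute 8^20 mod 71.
Using repeated squaring. 20 = 16 + 4 (binary 10100). Repeated squaring mod 71: 8^1 ≡ 8; 8^2 ≡ 8² = 64 ≡ 64; 8^4 ≡ 64² = 4096 ≡ 49; 8^8 ≡ 49² = 2401 ≡ 58; 8^16 ≡ 58² = 3364 ≡ 27. Multiply: 8^20 = 8^16 × 8^4 ≡ 27 × 49 (mod 71): 27 × 49 = 1323 ≡ 45. So 8^20 ≡ 45 (mod 71).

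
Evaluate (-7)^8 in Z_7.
(-7) ≡ 0 (mod 7). 8 = 8 (binary 1000). Repeated squaring mod 7: 0^1 ≡ 0; 0^2 ≡ 0² = 0 ≡ 0; 0^4 ≡ 0² = 0 ≡ 0; 0^8 ≡ 0² = 0 ≡ 0. So (-7)^8 ≡ 0 (mod 7).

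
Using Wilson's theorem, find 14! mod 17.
(16)! = (14)! × (15) × (16) ≡ -1 (mod 17). So (14)! ≡ -1 × [(16)(15)]^(-1) ≡ 8 (mod 17)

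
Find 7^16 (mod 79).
Using repeated squaring. 16 = 16 (binary 10000). Repeated squaring mod 79: 7^1 ≡ 7; 7^2 ≡ 7² = 49 ≡ 49; 7^4 ≡ 49² = 2401 ≡ 31; 7^8 ≡ 31² = 961 ≡ 13; 7^16 ≡ 13² = 169 ≡ 11. So 7^16 ≡ 11 (mod 79).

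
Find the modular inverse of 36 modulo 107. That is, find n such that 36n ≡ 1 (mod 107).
3

Using Extended Euclidean Algorithm:
gcd(36, 107) = 1
Bezout coefficients: 36 × 3 + 107 × -1 = 1
So 36 × 3 ≡ 1 (mod 107)
The inverse is 3 mod 107 = 3
Verification: 36 × 3 = 108 = 1 × 107 + 1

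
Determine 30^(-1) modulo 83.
30^(-1) ≡ 36 (mod 83). Verification: 30 × 36 = 1080 ≡ 1 (mod 83)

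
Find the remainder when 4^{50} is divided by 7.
By Fermat: 4^{6} ≡ 1 (mod 7). 50 = 8×6 + 2. So 4^{50} ≡ 4^{2} ≡ 2 (mod 7)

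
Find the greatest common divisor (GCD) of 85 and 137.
1

Using the Euclidean algorithm:
85 = 0 × 137 + 85
137 = 1 × 85 + 52
85 = 1 × 52 + 33
52 = 1 × 33 + 19
33 = 1 × 19 + 14
19 = 1 × 14 + 5
14 = 2 × 5 + 4
5 = 1 × 4 + 1
4 = 4 × 1 + 0

GCD(85, 137) = 1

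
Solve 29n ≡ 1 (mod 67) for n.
37

Using Extended Euclidean Algorithm:
gcd(29, 67) = 1
Bezout coefficients: 29 × -30 + 67 × 13 = 1
So 29 × -30 ≡ 1 (mod 67)
The inverse is -30 mod 67 = 37
Verification: 29 × 37 = 1073 = 16 × 67 + 1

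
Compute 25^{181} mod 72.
25

Using successive squaring:
Binary expansion of 181: 10110101
Powers of 25 mod 72 (each is the square of the previous):
  25^1 ≡ 25 (mod 72)
  25^2 ≡ 25² = 625 ≡ 49 (mod 72)
  25^4 ≡ 49² = 2401 ≡ 25 (mod 72)
  25^8 ≡ 25² = 625 ≡ 49 (mod 72)
  25^16 ≡ 49² = 2401 ≡ 25 (mod 72)
  25^32 ≡ 25² = 625 ≡ 49 (mod 72)
  25^64 ≡ 49² = 2401 ≡ 25 (mod 72)
  25^128 ≡ 25² = 625 ≡ 49 (mod 72)
181 = 128 + 32 + 16 + 4 + 1, so 25^181 = 25^128 × 25^32 × 25^16 × 25^4 × 25^1 ≡ 49 × 49 × 25 × 25 × 25 (mod 72)
Multiplying step by step:
  49 × 49 = 2401 ≡ 25 (mod 72)
  25 × 25 = 625 ≡ 49 (mod 72)
  49 × 25 = 1225 ≡ 1 (mod 72)
  1 × 25 = 25 ≡ 25 (mod 72)
Result: 25^181 ≡ 25 (mod 72)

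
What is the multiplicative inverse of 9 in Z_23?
18

Using Extended Euclidean Algorithm:
gcd(9, 23) = 1
Bezout coefficients: 9 × -5 + 23 × 2 = 1
So 9 × -5 ≡ 1 (mod 23)
The inverse is -5 mod 23 = 18
Verification: 9 × 18 = 162 = 7 × 23 + 1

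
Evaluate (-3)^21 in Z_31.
Using repeated squaring. (-3) ≡ 28 (mod 31). 21 = 16 + 4 + 1 (binary 10101). Repeated squaring mod 31: 28^1 ≡ 28; 28^2 ≡ 28² = 784 ≡ 9; 28^4 ≡ 9² = 81 ≡ 19; 28^8 ≡ 19² = 361 ≡ 20; 28^16 ≡ 20² = 400 ≡ 28. Multiply: (-3)^21 ≡ 28^16 × 28^4 × 28^1 ≡ 28 × 19 × 28 (mod 31): 28 × 19 = 532 ≡ 5; 5 × 28 = 140 ≡ 16. So (-3)^21 ≡ 16 (mod 31).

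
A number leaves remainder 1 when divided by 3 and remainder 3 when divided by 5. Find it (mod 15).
M = 3 × 5 = 15. M₁ = 5, y₁ ≡ 2 (mod 3). M₂ = 3, y₂ ≡ 2 (mod 5). t = 1×5×2 + 3×3×2 ≡ 13 (mod 15)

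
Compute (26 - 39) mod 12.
11

(26 - 39) = -13
-13 mod 12 = 11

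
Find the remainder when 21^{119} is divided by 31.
By Fermat: 21^{30} ≡ 1 (mod 31). 119 = 3×30 + 29. So 21^{119} ≡ 21^{29} ≡ 3 (mod 31)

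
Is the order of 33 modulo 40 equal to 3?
No, the actual order is 4, not 3.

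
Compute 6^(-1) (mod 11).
6^(-1) ≡ 2 (mod 11). Verification: 6 × 2 = 12 ≡ 1 (mod 11)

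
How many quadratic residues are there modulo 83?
For prime 83, there are (p-1)/2 = (83-1)/2 = 41 quadratic residues (excluding 0).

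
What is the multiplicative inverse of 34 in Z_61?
9

Using Extended Euclidean Algorithm:
gcd(34, 61) = 1
Bezout coefficients: 34 × 9 + 61 × -5 = 1
So 34 × 9 ≡ 1 (mod 61)
The inverse is 9 mod 61 = 9
Verification: 34 × 9 = 306 = 5 × 61 + 1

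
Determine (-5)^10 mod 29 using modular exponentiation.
(-5) ≡ 24 (mod 29). 10 = 8 + 2 (binary 1010). Repeated squaring mod 29: 24^1 ≡ 24; 24^2 ≡ 24² = 576 ≡ 25; 24^4 ≡ 25² = 625 ≡ 16; 24^8 ≡ 16² = 256 ≡ 24. Multiply: (-5)^10 ≡ 24^8 × 24^2 ≡ 24 × 25 (mod 29): 24 × 25 = 600 ≡ 20. So (-5)^10 ≡ 20 (mod 29).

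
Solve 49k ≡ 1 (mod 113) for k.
30

Using Extended Euclidean Algorithm:
gcd(49, 113) = 1
Bezout coefficients: 49 × 30 + 113 × -13 = 1
So 49 × 30 ≡ 1 (mod 113)
The inverse is 30 mod 113 = 30
Verification: 49 × 30 = 1470 = 13 × 113 + 1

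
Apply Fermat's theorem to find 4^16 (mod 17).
By Fermat's Little Theorem, 4^{16} ≡ 1 (mod 17) since 17 is prime and gcd(4, 17) = 1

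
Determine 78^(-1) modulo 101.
78^(-1) ≡ 79 (mod 101). Verification: 78 × 79 = 6162 ≡ 1 (mod 101)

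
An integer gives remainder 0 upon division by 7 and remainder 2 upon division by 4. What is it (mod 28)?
M = 7 × 4 = 28. M₁ = 4, y₁ ≡ 2 (mod 7). M₂ = 7, y₂ ≡ 3 (mod 4). r = 0×4×2 + 2×7×3 ≡ 14 (mod 28). The smallest positive such number is 14.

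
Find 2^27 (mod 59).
Using repeated squaring. 27 = 16 + 8 + 2 + 1 (binary 11011). Repeated squaring mod 59: 2^1 ≡ 2; 2^2 ≡ 2² = 4 ≡ 4; 2^4 ≡ 4² = 16 ≡ 16; 2^8 ≡ 16² = 256 ≡ 20; 2^16 ≡ 20² = 400 ≡ 46. Multiply: 2^27 = 2^16 × 2^8 × 2^2 × 2^1 ≡ 46 × 20 × 4 × 2 (mod 59): 46 × 20 = 920 ≡ 35; 35 × 4 = 140 ≡ 22; 22 × 2 = 44 ≡ 44. So 2^27 ≡ 44 (mod 59).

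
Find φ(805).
528

Prime factorization: 805 = 5 × 7 × 23
Using the formula φ(n) = n × Π(1 - 1/p) for each prime factor p:
φ(805) = 805 × (1 - 1/5) × (1 - 1/7) × (1 - 1/23)
φ(805) = 528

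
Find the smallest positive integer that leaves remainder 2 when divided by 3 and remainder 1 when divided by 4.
M = 3 × 4 = 12. M₁ = 4, y₁ ≡ 1 (mod 3). M₂ = 3, y₂ ≡ 3 (mod 4). z = 2×4×1 + 1×3×3 ≡ 5 (mod 12). The smallest positive such number is 5.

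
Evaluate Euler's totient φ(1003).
928

Prime factorization: 1003 = 17 × 59
Using the formula φ(n) = n × Π(1 - 1/p) for each prime factor p:
φ(1003) = 1003 × (1 - 1/17) × (1 - 1/59)
φ(1003) = 928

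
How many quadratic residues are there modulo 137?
For prime 137, there are (p-1)/2 = (137-1)/2 = 68 quadratic residues (excluding 0).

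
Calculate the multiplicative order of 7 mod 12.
Powers of 7 mod 12: 7^1≡7, 7^2≡1. Order = 2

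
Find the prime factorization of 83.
83

Divide by primes starting from smallest:
83 ÷ 83 = 1

83 = 83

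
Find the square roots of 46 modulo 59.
The square roots of 46 mod 59 are 20 and 39. Verify: 20² = 400 ≡ 46 (mod 59)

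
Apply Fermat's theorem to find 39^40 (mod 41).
By Fermat's Little Theorem, 39^{40} ≡ 1 (mod 41) since 41 is prime and gcd(39, 41) = 1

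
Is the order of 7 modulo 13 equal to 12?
Yes, ord_13(7) = 12.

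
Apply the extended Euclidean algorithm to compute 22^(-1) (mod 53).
Extended GCD: 22(-12) + 53(5) = 1. So 22^(-1) ≡ 41 ≡ 41 (mod 53). Verify: 22 × 41 = 902 ≡ 1 (mod 53)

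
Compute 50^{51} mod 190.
170

Using successive squaring:
Binary expansion of 51: 110011
Powers of 50 mod 190 (each is the square of the previous):
  50^1 ≡ 50 (mod 190)
  50^2 ≡ 50² = 2500 ≡ 30 (mod 190)
  50^4 ≡ 30² = 900 ≡ 140 (mod 190)
  50^8 ≡ 140² = 19600 ≡ 30 (mod 190)
  50^16 ≡ 30² = 900 ≡ 140 (mod 190)
  50^32 ≡ 140² = 19600 ≡ 30 (mod 190)
51 = 32 + 16 + 2 + 1, so 50^51 = 50^32 × 50^16 × 50^2 × 50^1 ≡ 30 × 140 × 30 × 50 (mod 190)
Multiplying step by step:
  30 × 140 = 4200 ≡ 20 (mod 190)
  20 × 30 = 600 ≡ 30 (mod 190)
  30 × 50 = 1500 ≡ 170 (mod 190)
Result: 50^51 ≡ 170 (mod 190)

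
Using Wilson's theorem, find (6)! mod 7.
By Wilson's theorem, (6)! ≡ -1 ≡ 6 (mod 7)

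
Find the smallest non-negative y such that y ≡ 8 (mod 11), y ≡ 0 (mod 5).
30

Using the Chinese Remainder Theorem:
M = product of moduli = 55
For equation 1: M_1 = 5, 5 ≡ 5 (mod 11), inverse of 5 mod 11 is 9 (check: 5 × 9 = 45 ≡ 1 (mod 11))
For equation 2: M_2 = 11, 11 ≡ 1 (mod 5), inverse of 11 mod 5 is 1 (check: 1 × 1 = 1 ≡ 1 (mod 5))
Combine: y ≡ Σ r_i×M_i×(M_i⁻¹ mod m_i) = 8×5×9 + 0×11×1 = 360 + 0 = 360
360 mod 55 = 30
y ≡ 30 (mod 55)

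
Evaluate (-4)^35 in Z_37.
Using repeated squaring. (-4) ≡ 33 (mod 37). 35 = 32 + 2 + 1 (binary 100011). Repeated squaring mod 37: 33^1 ≡ 33; 33^2 ≡ 33² = 1089 ≡ 16; 33^4 ≡ 16² = 256 ≡ 34; 33^8 ≡ 34² = 1156 ≡ 9; 33^16 ≡ 9² = 81 ≡ 7; 33^32 ≡ 7² = 49 ≡ 12. Multiply: (-4)^35 ≡ 33^32 × 33^2 × 33^1 ≡ 12 × 16 × 33 (mod 37): 12 × 16 = 192 ≡ 7; 7 × 33 = 231 ≡ 9. So (-4)^35 ≡ 9 (mod 37).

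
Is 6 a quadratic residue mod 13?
By Euler's criterion: 6^{6} ≡ 12 (mod 13). Since this equals -1 (≡ 12), 6 is not a QR.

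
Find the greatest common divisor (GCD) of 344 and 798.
2

Using the Euclidean algorithm:
344 = 0 × 798 + 344
798 = 2 × 344 + 110
344 = 3 × 110 + 14
110 = 7 × 14 + 12
14 = 1 × 12 + 2
12 = 6 × 2 + 0

GCD(344, 798) = 2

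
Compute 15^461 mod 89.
Using Fermat: 15^{88} ≡ 1 (mod 89). 461 ≡ 21 (mod 88). So 15^{461} ≡ 15^{21} ≡ 63 (mod 89)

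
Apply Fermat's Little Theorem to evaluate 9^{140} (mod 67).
25

By Fermat's Little Theorem, a^(p-1) ≡ 1 (mod p) for prime p and gcd(a, p) = 1
Here p = 67, so 9^66 ≡ 1 (mod 67)
We can reduce the exponent: 140 mod 66 = 8
So 9^140 ≡ 9^8 (mod 67)
Computing: 9^8 mod 67 = 25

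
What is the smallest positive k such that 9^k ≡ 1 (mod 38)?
Powers of 9 mod 38: 9^1≡9, 9^2≡5, 9^3≡7, 9^4≡25, 9^5≡35, 9^6≡11, 9^7≡23, 9^8≡17, 9^9≡1. Order = 9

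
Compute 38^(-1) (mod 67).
30

Using Extended Euclidean Algorithm:
gcd(38, 67) = 1
Bezout coefficients: 38 × 30 + 67 × -17 = 1
So 38 × 30 ≡ 1 (mod 67)
The inverse is 30 mod 67 = 30
Verification: 38 × 30 = 1140 = 17 × 67 + 1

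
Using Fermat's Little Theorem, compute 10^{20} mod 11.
1

By Fermat's Little Theorem, a^(p-1) ≡ 1 (mod p) for prime p and gcd(a, p) = 1
Here p = 11, so 10^10 ≡ 1 (mod 11)
We can reduce the exponent: 20 mod 10 = 0
So 10^20 ≡ 10^0 (mod 11)
Computing: 10^0 mod 11 = 1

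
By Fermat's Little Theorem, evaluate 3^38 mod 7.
By Fermat: 3^{6} ≡ 1 (mod 7). 38 = 6×6 + 2. So 3^{38} ≡ 3^{2} ≡ 2 (mod 7)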